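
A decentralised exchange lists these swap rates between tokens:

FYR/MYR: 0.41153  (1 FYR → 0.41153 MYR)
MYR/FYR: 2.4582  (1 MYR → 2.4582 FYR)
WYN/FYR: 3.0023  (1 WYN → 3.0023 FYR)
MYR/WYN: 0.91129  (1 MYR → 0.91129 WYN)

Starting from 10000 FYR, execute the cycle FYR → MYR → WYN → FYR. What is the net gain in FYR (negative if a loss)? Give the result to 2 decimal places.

10000 FYR × 0.41153 = 4115.3 MYR
4115.3 MYR × 0.91129 = 3750.231737 WYN
3750.231737 WYN × 3.0023 = 11259.3207439951 FYR
Net change: 11259.3207439951 − 10000 = 1259.3207439951 FYR

1259.32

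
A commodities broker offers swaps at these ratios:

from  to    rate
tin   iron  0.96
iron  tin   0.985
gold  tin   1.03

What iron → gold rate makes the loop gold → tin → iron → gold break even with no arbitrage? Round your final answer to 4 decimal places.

1.0113

Known legs of the cycle: 1.03 × 0.96 = 0.9888
For no arbitrage the full-cycle product must be 1, so the missing rate is 1 / 0.9888 ≈ 1.011327.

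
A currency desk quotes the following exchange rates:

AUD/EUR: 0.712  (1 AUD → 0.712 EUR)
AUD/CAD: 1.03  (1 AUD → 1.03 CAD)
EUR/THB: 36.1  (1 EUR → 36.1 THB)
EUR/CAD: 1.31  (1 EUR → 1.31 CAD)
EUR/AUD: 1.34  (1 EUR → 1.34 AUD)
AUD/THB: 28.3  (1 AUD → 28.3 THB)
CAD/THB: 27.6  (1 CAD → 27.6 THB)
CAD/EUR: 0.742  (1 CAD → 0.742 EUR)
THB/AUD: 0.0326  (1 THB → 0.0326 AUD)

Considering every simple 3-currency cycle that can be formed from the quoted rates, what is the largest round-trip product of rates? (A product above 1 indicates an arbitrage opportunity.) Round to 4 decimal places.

1.0241

CAD→EUR→AUD→CAD: 0.742 × 1.34 × 1.03 = 1.02411
CAD→THB→AUD→CAD: 27.6 × 0.0326 × 1.03 = 0.92675
AUD→EUR→THB→AUD: 0.712 × 36.1 × 0.0326 = 0.83792
Maximum is CAD→EUR→AUD→CAD at 1.0241; arbitrage exists.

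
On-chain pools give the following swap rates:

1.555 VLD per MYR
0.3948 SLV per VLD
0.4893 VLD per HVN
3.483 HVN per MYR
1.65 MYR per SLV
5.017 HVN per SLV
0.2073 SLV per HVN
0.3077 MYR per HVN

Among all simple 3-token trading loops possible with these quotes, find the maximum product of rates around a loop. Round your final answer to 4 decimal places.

SLV→MYR→HVN→SLV: 1.65 × 3.483 × 0.2073 = 1.19134
SLV→MYR→VLD→SLV: 1.65 × 1.555 × 0.3948 = 1.01296
SLV→HVN→VLD→SLV: 5.017 × 0.4893 × 0.3948 = 0.96916
Maximum is SLV→MYR→HVN→SLV at 1.1913; arbitrage exists.

1.1913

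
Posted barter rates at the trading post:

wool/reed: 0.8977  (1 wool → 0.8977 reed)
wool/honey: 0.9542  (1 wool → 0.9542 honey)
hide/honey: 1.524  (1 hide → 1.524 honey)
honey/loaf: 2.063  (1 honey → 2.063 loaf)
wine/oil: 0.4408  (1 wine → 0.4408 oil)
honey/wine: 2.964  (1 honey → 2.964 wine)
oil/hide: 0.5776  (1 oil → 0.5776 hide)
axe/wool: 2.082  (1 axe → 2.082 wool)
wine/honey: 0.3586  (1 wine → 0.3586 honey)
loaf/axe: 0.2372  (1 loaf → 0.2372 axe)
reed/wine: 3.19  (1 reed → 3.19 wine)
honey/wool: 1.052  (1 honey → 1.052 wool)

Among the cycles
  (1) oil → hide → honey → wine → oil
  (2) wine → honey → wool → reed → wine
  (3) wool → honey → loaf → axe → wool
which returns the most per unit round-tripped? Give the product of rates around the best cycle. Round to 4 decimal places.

1.1501

(1) 0.5776 × 1.524 × 2.964 × 0.4408 = 1.15009
(2) 0.3586 × 1.052 × 0.8977 × 3.19 = 1.08031
(3) 0.9542 × 2.063 × 0.2372 × 2.082 = 0.97215
Highest is cycle (1) at 1.1501 (>1, arbitrage).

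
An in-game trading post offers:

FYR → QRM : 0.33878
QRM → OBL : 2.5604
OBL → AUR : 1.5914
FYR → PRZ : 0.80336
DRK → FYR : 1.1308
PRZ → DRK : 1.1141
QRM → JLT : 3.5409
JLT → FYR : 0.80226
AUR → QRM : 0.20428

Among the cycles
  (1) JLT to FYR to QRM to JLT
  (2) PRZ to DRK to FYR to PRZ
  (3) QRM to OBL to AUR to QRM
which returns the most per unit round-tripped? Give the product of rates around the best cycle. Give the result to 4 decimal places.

1.0121

(1) 0.80226 × 0.33878 × 3.5409 = 0.96238
(2) 1.1141 × 1.1308 × 0.80336 = 1.01209
(3) 2.5604 × 1.5914 × 0.20428 = 0.83236
Highest is cycle (2) at 1.0121 (>1, arbitrage).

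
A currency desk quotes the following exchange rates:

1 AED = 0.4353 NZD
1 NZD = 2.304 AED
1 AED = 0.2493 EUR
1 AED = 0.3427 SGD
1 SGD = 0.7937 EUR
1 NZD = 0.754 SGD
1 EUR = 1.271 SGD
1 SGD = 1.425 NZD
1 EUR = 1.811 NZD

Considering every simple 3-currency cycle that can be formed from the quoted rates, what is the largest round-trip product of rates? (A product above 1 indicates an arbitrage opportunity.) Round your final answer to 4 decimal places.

1.1252

SGD→NZD→AED→SGD: 1.425 × 2.304 × 0.3427 = 1.12515
SGD→EUR→NZD→SGD: 0.7937 × 1.811 × 0.754 = 1.08379
AED→EUR→NZD→AED: 0.2493 × 1.811 × 2.304 = 1.04022
Maximum is SGD→NZD→AED→SGD at 1.1252; arbitrage exists.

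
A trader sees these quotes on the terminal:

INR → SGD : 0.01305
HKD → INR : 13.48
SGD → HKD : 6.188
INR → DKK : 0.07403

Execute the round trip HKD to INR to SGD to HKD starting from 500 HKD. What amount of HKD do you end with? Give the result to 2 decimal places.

544.28

500 HKD × 13.48 = 6740 INR
6740 INR × 0.01305 = 87.957 SGD
87.957 SGD × 6.188 = 544.277916 HKD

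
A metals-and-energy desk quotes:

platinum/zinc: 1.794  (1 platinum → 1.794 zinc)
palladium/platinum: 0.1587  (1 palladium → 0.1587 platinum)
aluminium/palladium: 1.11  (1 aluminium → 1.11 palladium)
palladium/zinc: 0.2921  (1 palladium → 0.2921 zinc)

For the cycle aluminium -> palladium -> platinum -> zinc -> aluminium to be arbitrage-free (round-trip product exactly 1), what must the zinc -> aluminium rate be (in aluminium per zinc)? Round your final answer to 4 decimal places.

3.1643

Known legs of the cycle: 1.11 × 0.1587 × 1.794 = 0.316025658
For no arbitrage the full-cycle product must be 1, so the missing rate is 1 / 0.316025658 ≈ 3.164300.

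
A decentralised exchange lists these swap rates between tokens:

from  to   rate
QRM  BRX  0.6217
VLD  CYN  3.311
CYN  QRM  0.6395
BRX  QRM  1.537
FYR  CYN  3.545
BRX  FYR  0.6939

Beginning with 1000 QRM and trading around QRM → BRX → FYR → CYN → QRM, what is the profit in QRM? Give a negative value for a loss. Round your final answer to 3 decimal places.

1000 QRM × 0.6217 = 621.7 BRX
621.7 BRX × 0.6939 = 431.39763 FYR
431.39763 FYR × 3.545 = 1529.30459835 CYN
1529.30459835 CYN × 0.6395 = 977.990290644825 QRM
Net change: 977.990290644825 − 1000 = -22.009709355175 QRM

-22.010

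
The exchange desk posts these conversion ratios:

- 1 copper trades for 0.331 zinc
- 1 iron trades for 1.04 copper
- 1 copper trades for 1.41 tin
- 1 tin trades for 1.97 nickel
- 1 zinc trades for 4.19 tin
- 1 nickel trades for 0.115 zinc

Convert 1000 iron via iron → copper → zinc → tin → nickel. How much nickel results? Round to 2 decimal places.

2841.46

1000 iron × 1.04 = 1040 copper
1040 copper × 0.331 = 344.24 zinc
344.24 zinc × 4.19 = 1442.3656 tin
1442.3656 tin × 1.97 = 2841.460232 nickel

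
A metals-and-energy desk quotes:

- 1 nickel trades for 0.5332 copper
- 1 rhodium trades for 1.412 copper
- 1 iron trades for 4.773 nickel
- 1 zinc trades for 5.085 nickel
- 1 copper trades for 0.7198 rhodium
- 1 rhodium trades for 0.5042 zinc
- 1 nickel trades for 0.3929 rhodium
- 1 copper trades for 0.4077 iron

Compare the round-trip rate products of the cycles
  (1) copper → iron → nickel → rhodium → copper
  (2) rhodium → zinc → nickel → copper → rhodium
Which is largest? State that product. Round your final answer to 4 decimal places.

(1) 0.4077 × 4.773 × 0.3929 × 1.412 = 1.07957
(2) 0.5042 × 5.085 × 0.5332 × 0.7198 = 0.98400
Highest is cycle (1) at 1.0796 (>1, arbitrage).

1.0796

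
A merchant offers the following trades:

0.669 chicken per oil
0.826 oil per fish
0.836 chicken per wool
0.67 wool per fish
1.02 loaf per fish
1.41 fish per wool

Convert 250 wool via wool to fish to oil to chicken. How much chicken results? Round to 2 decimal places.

194.79

250 wool × 1.41 = 352.5 fish
352.5 fish × 0.826 = 291.165 oil
291.165 oil × 0.669 = 194.789385 chicken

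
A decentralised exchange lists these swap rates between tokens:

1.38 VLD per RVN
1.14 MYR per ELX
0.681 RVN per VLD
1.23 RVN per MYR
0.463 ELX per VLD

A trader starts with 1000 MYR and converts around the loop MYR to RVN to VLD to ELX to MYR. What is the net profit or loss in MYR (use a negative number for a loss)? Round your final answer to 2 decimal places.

1000 MYR × 1.23 = 1230 RVN
1230 RVN × 1.38 = 1697.4 VLD
1697.4 VLD × 0.463 = 785.8962 ELX
785.8962 ELX × 1.14 = 895.921668 MYR
Net change: 895.921668 − 1000 = -104.078332 MYR

-104.08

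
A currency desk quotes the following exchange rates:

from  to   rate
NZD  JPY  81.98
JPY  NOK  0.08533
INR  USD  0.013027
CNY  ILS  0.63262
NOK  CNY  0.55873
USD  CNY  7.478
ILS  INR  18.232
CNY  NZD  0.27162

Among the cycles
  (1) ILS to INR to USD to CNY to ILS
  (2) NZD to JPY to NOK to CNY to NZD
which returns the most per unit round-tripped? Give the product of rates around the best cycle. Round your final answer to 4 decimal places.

1.1236

(1) 18.232 × 0.013027 × 7.478 × 0.63262 = 1.12359
(2) 81.98 × 0.08533 × 0.55873 × 0.27162 = 1.06163
Highest is cycle (1) at 1.1236 (>1, arbitrage).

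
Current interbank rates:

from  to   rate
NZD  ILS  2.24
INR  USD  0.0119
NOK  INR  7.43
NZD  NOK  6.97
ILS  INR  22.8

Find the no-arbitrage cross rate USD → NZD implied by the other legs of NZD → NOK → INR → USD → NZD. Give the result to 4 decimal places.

1.6227

Known legs of the cycle: 6.97 × 7.43 × 0.0119 = 0.61626649
For no arbitrage the full-cycle product must be 1, so the missing rate is 1 / 0.61626649 ≈ 1.622675.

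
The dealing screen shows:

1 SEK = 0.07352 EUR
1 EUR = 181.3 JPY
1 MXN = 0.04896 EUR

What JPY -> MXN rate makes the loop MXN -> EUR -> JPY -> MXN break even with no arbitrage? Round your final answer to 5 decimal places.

0.11266

Known legs of the cycle: 0.04896 × 181.3 = 8.876448
For no arbitrage the full-cycle product must be 1, so the missing rate is 1 / 8.876448 ≈ 0.1126577.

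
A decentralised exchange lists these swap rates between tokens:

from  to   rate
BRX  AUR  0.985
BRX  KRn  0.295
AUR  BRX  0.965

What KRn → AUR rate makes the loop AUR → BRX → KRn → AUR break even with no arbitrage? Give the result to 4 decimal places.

Known legs of the cycle: 0.965 × 0.295 = 0.284675
For no arbitrage the full-cycle product must be 1, so the missing rate is 1 / 0.284675 ≈ 3.512778.

3.5128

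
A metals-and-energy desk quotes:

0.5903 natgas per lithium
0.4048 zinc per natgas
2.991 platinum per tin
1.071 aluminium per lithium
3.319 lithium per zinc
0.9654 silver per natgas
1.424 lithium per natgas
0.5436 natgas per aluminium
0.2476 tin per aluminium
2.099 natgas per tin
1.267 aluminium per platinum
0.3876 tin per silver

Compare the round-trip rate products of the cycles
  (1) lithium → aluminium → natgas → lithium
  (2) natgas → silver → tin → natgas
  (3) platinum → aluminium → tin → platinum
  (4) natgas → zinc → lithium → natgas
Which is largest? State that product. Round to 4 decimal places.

(1) 1.071 × 0.5436 × 1.424 = 0.82905
(2) 0.9654 × 0.3876 × 2.099 = 0.78542
(3) 1.267 × 0.2476 × 2.991 = 0.93830
(4) 0.4048 × 3.319 × 0.5903 = 0.79309
Highest is cycle (3) at 0.9383 (≤1, no arbitrage).

0.9383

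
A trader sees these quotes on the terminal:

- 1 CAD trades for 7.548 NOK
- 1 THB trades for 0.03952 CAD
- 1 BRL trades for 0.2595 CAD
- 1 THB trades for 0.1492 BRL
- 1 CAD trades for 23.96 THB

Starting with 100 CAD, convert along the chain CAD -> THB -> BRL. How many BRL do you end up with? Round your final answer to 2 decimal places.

100 CAD × 23.96 = 2396 THB
2396 THB × 0.1492 = 357.4832 BRL

357.48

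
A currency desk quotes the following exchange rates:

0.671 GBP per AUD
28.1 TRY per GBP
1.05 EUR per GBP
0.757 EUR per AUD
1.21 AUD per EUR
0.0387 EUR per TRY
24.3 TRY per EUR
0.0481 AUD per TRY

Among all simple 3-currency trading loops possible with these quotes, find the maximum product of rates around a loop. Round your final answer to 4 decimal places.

0.9069

GBP→TRY→AUD→GBP: 28.1 × 0.0481 × 0.671 = 0.90693
EUR→TRY→AUD→EUR: 24.3 × 0.0481 × 0.757 = 0.88480
GBP→EUR→AUD→GBP: 1.05 × 1.21 × 0.671 = 0.85251
Maximum is GBP→TRY→AUD→GBP at 0.9069; no arbitrage — every cycle loses value.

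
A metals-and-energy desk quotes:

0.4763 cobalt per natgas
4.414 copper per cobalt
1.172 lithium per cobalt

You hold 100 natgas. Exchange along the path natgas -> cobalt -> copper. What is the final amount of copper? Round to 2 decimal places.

100 natgas × 0.4763 = 47.63 cobalt
47.63 cobalt × 4.414 = 210.23882 copper

210.24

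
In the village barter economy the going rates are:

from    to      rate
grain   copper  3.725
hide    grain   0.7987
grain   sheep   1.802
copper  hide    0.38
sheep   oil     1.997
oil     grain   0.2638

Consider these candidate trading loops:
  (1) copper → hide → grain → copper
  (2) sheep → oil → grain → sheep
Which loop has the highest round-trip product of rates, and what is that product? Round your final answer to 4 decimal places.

1.1306

(1) 0.38 × 0.7987 × 3.725 = 1.13056
(2) 1.997 × 0.2638 × 1.802 = 0.94931
Highest is cycle (1) at 1.1306 (>1, arbitrage).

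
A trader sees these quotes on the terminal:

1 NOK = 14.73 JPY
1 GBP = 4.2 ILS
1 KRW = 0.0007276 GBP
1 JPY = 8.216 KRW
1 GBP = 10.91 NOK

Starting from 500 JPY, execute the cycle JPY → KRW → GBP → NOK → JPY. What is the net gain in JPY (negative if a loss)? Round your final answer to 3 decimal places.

-19.658

500 JPY × 8.216 = 4108 KRW
4108 KRW × 0.0007276 = 2.9889808 GBP
2.9889808 GBP × 10.91 = 32.609780528 NOK
32.609780528 NOK × 14.73 = 480.34206717744 JPY
Net change: 480.34206717744 − 500 = -19.65793282256 JPY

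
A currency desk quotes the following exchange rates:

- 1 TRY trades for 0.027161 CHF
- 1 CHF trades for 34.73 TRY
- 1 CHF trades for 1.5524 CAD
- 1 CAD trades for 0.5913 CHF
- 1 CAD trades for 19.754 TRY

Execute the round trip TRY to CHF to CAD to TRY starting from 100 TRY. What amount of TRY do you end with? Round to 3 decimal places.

83.292

100 TRY × 0.027161 = 2.7161 CHF
2.7161 CHF × 1.5524 = 4.21647364 CAD
4.21647364 CAD × 19.754 = 83.29222028456 TRY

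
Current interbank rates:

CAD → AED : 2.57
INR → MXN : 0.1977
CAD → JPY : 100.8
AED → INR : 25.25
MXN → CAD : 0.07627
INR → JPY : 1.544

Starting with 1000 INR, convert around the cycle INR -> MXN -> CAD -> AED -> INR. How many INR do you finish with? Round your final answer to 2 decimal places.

1000 INR × 0.1977 = 197.7 MXN
197.7 MXN × 0.07627 = 15.078579 CAD
15.078579 CAD × 2.57 = 38.75194803 AED
38.75194803 AED × 25.25 = 978.4866877575 INR

978.49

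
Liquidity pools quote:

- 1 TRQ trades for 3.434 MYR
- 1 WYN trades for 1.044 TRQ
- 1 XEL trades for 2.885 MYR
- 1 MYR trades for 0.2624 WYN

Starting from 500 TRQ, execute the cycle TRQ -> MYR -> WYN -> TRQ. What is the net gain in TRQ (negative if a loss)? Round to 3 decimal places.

-29.635

500 TRQ × 3.434 = 1717 MYR
1717 MYR × 0.2624 = 450.5408 WYN
450.5408 WYN × 1.044 = 470.3645952 TRQ
Net change: 470.3645952 − 500 = -29.6354048 TRQ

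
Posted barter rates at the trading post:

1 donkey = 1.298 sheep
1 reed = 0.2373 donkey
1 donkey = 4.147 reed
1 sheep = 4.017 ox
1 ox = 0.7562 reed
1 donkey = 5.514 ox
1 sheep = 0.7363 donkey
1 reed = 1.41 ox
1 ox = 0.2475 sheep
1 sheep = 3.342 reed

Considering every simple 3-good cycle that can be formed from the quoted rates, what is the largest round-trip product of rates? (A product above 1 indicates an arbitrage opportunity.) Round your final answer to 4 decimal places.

1.1663

reed→ox→sheep→reed: 1.41 × 0.2475 × 3.342 = 1.16627
reed→donkey→sheep→reed: 0.2373 × 1.298 × 3.342 = 1.02939
sheep→donkey→ox→sheep: 0.7363 × 5.514 × 0.2475 = 1.00484
reed→donkey→ox→reed: 0.2373 × 5.514 × 0.7562 = 0.98947
Maximum is reed→ox→sheep→reed at 1.1663; arbitrage exists.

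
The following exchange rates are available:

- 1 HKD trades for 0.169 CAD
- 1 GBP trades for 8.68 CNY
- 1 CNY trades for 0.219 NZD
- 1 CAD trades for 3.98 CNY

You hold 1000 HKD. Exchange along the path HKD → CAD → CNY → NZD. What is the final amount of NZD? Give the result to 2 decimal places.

1000 HKD × 0.169 = 169 CAD
169 CAD × 3.98 = 672.62 CNY
672.62 CNY × 0.219 = 147.30378 NZD

147.30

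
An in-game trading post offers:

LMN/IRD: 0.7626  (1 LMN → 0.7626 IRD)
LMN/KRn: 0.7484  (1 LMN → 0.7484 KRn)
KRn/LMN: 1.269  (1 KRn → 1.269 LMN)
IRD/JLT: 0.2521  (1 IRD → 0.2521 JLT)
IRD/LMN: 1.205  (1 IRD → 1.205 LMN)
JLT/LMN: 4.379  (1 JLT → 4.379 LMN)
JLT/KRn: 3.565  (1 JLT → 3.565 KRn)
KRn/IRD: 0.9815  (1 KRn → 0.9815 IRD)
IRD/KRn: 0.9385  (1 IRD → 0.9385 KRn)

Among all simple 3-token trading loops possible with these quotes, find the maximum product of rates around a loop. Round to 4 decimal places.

0.9082

KRn→LMN→IRD→KRn: 1.269 × 0.7626 × 0.9385 = 0.90822
KRn→IRD→LMN→KRn: 0.9815 × 1.205 × 0.7484 = 0.88514
KRn→IRD→JLT→KRn: 0.9815 × 0.2521 × 3.565 = 0.88211
IRD→JLT→LMN→IRD: 0.2521 × 4.379 × 0.7626 = 0.84187
Maximum is KRn→LMN→IRD→KRn at 0.9082; no arbitrage — every cycle loses value.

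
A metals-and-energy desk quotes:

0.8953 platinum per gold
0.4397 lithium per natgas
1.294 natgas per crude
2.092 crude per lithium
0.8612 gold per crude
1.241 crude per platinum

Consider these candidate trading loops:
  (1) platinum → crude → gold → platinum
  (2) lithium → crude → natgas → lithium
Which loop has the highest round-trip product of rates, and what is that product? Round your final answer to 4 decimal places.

1.1903

(1) 1.241 × 0.8612 × 0.8953 = 0.95685
(2) 2.092 × 1.294 × 0.4397 = 1.19029
Highest is cycle (2) at 1.1903 (>1, arbitrage).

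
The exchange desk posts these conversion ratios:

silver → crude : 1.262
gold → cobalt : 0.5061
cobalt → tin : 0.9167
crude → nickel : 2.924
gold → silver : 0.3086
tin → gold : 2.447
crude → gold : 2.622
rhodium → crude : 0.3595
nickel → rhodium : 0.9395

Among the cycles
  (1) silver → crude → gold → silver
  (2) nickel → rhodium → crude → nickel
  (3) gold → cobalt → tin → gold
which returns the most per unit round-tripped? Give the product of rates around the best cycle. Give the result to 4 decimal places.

1.1353

(1) 1.262 × 2.622 × 0.3086 = 1.02115
(2) 0.9395 × 0.3595 × 2.924 = 0.98758
(3) 0.5061 × 0.9167 × 2.447 = 1.13527
Highest is cycle (3) at 1.1353 (>1, arbitrage).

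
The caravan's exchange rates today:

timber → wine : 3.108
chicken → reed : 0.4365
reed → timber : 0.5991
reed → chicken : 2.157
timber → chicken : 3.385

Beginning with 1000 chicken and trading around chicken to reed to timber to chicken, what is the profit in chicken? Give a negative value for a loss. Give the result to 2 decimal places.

1000 chicken × 0.4365 = 436.5 reed
436.5 reed × 0.5991 = 261.50715 timber
261.50715 timber × 3.385 = 885.20170275 chicken
Net change: 885.20170275 − 1000 = -114.79829725 chicken

-114.80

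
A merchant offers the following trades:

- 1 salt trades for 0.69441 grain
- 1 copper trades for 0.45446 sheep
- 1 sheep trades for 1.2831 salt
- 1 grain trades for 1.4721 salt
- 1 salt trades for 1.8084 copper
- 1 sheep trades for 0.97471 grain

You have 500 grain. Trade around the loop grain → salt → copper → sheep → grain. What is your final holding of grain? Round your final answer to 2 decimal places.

500 grain × 1.4721 = 736.05 salt
736.05 salt × 1.8084 = 1331.07282 copper
1331.07282 copper × 0.45446 = 604.9193537772 sheep
604.9193537772 sheep × 0.97471 = 589.620943320174612 grain

589.62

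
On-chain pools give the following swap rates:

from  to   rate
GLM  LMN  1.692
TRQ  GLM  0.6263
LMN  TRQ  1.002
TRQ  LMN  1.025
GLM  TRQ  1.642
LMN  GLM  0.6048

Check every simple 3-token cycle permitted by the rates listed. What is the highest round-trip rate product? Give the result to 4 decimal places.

GLM→LMN→TRQ→GLM: 1.692 × 1.002 × 0.6263 = 1.06182
GLM→TRQ→LMN→GLM: 1.642 × 1.025 × 0.6048 = 1.01791
Maximum is GLM→LMN→TRQ→GLM at 1.0618; arbitrage exists.

1.0618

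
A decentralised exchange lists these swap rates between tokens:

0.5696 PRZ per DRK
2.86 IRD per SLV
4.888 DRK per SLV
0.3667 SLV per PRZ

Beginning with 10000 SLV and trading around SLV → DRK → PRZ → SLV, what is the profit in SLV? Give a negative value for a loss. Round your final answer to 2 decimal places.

10000 SLV × 4.888 = 48880 DRK
48880 DRK × 0.5696 = 27842.048 PRZ
27842.048 PRZ × 0.3667 = 10209.6790016 SLV
Net change: 10209.6790016 − 10000 = 209.6790016 SLV

209.68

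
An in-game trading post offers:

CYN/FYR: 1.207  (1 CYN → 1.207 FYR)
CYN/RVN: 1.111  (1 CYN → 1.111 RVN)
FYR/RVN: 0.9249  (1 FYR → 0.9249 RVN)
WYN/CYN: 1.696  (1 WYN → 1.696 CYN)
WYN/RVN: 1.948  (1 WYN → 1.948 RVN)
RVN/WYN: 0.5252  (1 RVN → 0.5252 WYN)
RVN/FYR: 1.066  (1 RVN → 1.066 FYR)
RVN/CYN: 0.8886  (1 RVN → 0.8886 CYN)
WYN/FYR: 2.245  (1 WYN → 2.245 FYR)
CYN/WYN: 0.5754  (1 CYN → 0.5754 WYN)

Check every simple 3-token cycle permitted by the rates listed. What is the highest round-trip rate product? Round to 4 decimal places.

1.0905

FYR→RVN→WYN→FYR: 0.9249 × 0.5252 × 2.245 = 1.09053
RVN→CYN→WYN→RVN: 0.8886 × 0.5754 × 1.948 = 0.99601
FYR→RVN→CYN→FYR: 0.9249 × 0.8886 × 1.207 = 0.99199
RVN→WYN→CYN→RVN: 0.5252 × 1.696 × 1.111 = 0.98961
Maximum is FYR→RVN→WYN→FYR at 1.0905; arbitrage exists.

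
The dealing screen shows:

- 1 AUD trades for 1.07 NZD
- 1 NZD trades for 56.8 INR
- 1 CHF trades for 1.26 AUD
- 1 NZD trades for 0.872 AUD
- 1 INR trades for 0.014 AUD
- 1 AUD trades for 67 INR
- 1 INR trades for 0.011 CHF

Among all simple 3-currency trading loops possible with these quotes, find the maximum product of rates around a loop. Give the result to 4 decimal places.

INR→CHF→AUD→INR: 0.011 × 1.26 × 67 = 0.92862
INR→AUD→NZD→INR: 0.014 × 1.07 × 56.8 = 0.85086
Maximum is INR→CHF→AUD→INR at 0.9286; no arbitrage — every cycle loses value.

0.9286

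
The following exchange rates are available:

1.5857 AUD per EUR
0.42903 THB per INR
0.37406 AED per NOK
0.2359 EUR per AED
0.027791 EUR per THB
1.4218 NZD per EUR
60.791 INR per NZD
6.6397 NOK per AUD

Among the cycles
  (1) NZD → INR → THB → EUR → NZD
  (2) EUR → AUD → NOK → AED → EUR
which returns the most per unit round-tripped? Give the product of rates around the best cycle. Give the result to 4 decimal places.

(1) 60.791 × 0.42903 × 0.027791 × 1.4218 = 1.03055
(2) 1.5857 × 6.6397 × 0.37406 × 0.2359 = 0.92905
Highest is cycle (1) at 1.0306 (>1, arbitrage).

1.0306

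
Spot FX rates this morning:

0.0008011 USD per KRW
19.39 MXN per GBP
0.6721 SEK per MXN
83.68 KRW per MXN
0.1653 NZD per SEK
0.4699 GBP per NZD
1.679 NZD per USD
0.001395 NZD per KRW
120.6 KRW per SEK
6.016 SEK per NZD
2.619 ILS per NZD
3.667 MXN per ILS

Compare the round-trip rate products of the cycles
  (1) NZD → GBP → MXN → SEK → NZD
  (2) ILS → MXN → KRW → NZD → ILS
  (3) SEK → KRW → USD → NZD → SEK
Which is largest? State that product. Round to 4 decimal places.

1.1211

(1) 0.4699 × 19.39 × 0.6721 × 0.1653 = 1.01226
(2) 3.667 × 83.68 × 0.001395 × 2.619 = 1.12109
(3) 120.6 × 0.0008011 × 1.679 × 6.016 = 0.97587
Highest is cycle (2) at 1.1211 (>1, arbitrage).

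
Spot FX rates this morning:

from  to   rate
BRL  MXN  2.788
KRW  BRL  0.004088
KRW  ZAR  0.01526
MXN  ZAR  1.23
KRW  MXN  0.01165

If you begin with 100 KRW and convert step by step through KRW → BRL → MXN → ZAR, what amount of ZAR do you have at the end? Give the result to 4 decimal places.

100 KRW × 0.004088 = 0.4088 BRL
0.4088 BRL × 2.788 = 1.1397344 MXN
1.1397344 MXN × 1.23 = 1.401873312 ZAR

1.4019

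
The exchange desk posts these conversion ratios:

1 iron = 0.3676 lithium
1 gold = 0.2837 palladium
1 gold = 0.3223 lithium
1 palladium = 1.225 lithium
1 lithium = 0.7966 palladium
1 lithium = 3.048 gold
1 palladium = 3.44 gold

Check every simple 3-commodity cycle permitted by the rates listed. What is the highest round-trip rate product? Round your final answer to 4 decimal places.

1.0593

gold→palladium→lithium→gold: 0.2837 × 1.225 × 3.048 = 1.05928
gold→lithium→palladium→gold: 0.3223 × 0.7966 × 3.44 = 0.88320
Maximum is gold→palladium→lithium→gold at 1.0593; arbitrage exists.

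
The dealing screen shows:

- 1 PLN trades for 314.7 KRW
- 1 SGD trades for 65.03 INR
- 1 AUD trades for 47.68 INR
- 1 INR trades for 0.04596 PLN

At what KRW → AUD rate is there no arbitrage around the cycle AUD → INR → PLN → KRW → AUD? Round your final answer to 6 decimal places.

0.001450

Known legs of the cycle: 47.68 × 0.04596 × 314.7 = 689.62502016
For no arbitrage the full-cycle product must be 1, so the missing rate is 1 / 689.62502016 ≈ 0.00145006.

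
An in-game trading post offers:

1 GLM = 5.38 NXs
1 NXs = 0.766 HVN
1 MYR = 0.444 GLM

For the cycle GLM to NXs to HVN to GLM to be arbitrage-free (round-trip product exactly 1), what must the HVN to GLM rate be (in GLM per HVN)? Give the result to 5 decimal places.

Known legs of the cycle: 5.38 × 0.766 = 4.12108
For no arbitrage the full-cycle product must be 1, so the missing rate is 1 / 4.12108 ≈ 0.2426548.

0.24265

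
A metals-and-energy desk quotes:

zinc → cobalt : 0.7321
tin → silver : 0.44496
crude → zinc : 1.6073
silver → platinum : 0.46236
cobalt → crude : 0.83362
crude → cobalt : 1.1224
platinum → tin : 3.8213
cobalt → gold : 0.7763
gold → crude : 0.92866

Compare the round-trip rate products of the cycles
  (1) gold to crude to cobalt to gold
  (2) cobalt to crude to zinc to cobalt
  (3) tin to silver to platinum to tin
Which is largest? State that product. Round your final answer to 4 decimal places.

(1) 0.92866 × 1.1224 × 0.7763 = 0.80916
(2) 0.83362 × 1.6073 × 0.7321 = 0.98092
(3) 0.44496 × 0.46236 × 3.8213 = 0.78616
Highest is cycle (2) at 0.9809 (≤1, no arbitrage).

0.9809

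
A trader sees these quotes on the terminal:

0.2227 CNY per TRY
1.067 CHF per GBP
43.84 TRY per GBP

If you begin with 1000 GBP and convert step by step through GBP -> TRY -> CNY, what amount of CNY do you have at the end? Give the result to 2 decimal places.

9763.17

1000 GBP × 43.84 = 43840 TRY
43840 TRY × 0.2227 = 9763.168 CNY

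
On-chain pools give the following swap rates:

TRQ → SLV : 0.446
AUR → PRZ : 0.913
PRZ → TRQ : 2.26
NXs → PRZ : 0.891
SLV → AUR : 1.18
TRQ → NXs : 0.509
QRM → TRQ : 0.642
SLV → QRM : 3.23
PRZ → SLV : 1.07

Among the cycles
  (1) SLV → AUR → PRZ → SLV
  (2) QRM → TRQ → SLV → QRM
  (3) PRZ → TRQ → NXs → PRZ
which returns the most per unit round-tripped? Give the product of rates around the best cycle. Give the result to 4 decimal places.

(1) 1.18 × 0.913 × 1.07 = 1.15275
(2) 0.642 × 0.446 × 3.23 = 0.92485
(3) 2.26 × 0.509 × 0.891 = 1.02495
Highest is cycle (1) at 1.1528 (>1, arbitrage).

1.1528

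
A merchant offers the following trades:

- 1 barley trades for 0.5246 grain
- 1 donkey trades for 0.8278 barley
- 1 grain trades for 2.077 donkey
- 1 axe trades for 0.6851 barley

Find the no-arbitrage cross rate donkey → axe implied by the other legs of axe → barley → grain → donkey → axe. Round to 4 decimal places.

Known legs of the cycle: 0.6851 × 0.5246 × 2.077 = 0.74648098642
For no arbitrage the full-cycle product must be 1, so the missing rate is 1 / 0.74648098642 ≈ 1.339619.

1.3396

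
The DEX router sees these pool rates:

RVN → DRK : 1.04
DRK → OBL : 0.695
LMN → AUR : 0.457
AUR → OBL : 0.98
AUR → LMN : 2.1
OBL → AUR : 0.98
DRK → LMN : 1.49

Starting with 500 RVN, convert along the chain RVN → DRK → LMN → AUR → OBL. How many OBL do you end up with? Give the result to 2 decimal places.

347.00

500 RVN × 1.04 = 520 DRK
520 DRK × 1.49 = 774.8 LMN
774.8 LMN × 0.457 = 354.0836 AUR
354.0836 AUR × 0.98 = 347.001928 OBL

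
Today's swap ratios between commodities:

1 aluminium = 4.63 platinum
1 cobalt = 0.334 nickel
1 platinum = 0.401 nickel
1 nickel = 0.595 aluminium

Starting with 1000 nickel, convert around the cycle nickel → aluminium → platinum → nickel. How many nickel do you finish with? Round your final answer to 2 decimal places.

1000 nickel × 0.595 = 595 aluminium
595 aluminium × 4.63 = 2754.85 platinum
2754.85 platinum × 0.401 = 1104.69485 nickel

1104.69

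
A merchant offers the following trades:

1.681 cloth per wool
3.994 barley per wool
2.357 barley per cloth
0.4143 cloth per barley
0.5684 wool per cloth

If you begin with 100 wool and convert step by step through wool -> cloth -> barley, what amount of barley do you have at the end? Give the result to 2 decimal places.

396.21

100 wool × 1.681 = 168.1 cloth
168.1 cloth × 2.357 = 396.2117 barley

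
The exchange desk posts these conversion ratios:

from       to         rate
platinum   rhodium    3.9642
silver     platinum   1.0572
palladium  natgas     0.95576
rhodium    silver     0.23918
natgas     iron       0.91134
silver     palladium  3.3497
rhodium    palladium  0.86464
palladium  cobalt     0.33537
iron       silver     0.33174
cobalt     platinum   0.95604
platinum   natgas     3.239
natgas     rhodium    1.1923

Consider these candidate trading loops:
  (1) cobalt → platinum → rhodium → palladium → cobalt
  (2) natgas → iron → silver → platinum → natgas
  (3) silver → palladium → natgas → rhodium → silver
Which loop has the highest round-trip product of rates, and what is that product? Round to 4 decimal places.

1.0990

(1) 0.95604 × 3.9642 × 0.86464 × 0.33537 = 1.09898
(2) 0.91134 × 0.33174 × 1.0572 × 3.239 = 1.03525
(3) 3.3497 × 0.95576 × 1.1923 × 0.23918 = 0.91299
Highest is cycle (1) at 1.0990 (>1, arbitrage).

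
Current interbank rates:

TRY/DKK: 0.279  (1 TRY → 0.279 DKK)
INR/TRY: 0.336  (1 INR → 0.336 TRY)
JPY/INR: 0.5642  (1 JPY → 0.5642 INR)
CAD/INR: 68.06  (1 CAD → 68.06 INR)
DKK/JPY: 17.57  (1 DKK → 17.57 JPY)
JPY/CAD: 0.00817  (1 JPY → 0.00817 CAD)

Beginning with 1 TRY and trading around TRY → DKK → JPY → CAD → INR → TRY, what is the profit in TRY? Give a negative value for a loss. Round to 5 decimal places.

1 TRY × 0.279 = 0.279 DKK
0.279 DKK × 17.57 = 4.90203 JPY
4.90203 JPY × 0.00817 = 0.0400495851 CAD
0.0400495851 CAD × 68.06 = 2.725774761906 INR
2.725774761906 INR × 0.336 = 0.915860320000416 TRY
Net change: 0.915860320000416 − 1 = -0.084139679999584 TRY

-0.08414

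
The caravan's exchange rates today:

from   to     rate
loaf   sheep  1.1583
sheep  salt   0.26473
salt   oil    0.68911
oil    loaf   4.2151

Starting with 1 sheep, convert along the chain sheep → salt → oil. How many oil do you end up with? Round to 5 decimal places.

1 sheep × 0.26473 = 0.26473 salt
0.26473 salt × 0.68911 = 0.1824280903 oil

0.18243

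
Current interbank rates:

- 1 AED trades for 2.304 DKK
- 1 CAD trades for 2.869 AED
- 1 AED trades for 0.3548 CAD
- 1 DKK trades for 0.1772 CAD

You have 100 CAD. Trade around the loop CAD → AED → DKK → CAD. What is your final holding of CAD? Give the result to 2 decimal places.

117.13

100 CAD × 2.869 = 286.9 AED
286.9 AED × 2.304 = 661.0176 DKK
661.0176 DKK × 0.1772 = 117.13231872 CAD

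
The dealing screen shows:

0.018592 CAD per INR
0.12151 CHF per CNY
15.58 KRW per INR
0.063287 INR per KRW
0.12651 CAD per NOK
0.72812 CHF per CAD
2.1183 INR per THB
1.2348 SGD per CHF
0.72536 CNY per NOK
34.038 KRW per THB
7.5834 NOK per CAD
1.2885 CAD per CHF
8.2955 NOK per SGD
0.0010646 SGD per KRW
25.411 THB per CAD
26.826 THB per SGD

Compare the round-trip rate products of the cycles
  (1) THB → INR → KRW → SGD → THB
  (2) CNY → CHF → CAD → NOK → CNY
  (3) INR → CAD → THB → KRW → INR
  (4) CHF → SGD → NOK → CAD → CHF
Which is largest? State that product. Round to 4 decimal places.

(1) 2.1183 × 15.58 × 0.0010646 × 26.826 = 0.94253
(2) 0.12151 × 1.2885 × 7.5834 × 0.72536 = 0.86122
(3) 0.018592 × 25.411 × 34.038 × 0.063287 = 1.01772
(4) 1.2348 × 8.2955 × 0.12651 × 0.72812 = 0.94355
Highest is cycle (3) at 1.0177 (>1, arbitrage).

1.0177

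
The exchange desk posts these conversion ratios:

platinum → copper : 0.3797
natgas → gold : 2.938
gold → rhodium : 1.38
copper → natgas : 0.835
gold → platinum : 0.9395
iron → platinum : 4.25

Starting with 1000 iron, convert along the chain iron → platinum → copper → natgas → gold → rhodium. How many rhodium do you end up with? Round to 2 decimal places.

1000 iron × 4.25 = 4250 platinum
4250 platinum × 0.3797 = 1613.725 copper
1613.725 copper × 0.835 = 1347.460375 natgas
1347.460375 natgas × 2.938 = 3958.83858175 gold
3958.83858175 gold × 1.38 = 5463.197242815 rhodium

5463.20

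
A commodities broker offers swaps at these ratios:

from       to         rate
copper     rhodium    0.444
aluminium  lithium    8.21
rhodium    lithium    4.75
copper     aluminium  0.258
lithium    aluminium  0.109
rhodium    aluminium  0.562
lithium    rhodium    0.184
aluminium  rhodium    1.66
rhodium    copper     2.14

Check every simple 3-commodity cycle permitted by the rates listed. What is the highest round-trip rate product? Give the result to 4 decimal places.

aluminium→rhodium→copper→aluminium: 1.66 × 2.14 × 0.258 = 0.91652
aluminium→rhodium→lithium→aluminium: 1.66 × 4.75 × 0.109 = 0.85947
aluminium→lithium→rhodium→aluminium: 8.21 × 0.184 × 0.562 = 0.84898
Maximum is aluminium→rhodium→copper→aluminium at 0.9165; no arbitrage — every cycle loses value.

0.9165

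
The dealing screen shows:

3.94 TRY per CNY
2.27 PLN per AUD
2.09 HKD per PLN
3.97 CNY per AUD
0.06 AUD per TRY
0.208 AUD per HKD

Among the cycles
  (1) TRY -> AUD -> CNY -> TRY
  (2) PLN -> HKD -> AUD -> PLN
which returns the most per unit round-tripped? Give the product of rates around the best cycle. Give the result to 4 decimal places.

(1) 0.06 × 3.97 × 3.94 = 0.93851
(2) 2.09 × 0.208 × 2.27 = 0.98681
Highest is cycle (2) at 0.9868 (≤1, no arbitrage).

0.9868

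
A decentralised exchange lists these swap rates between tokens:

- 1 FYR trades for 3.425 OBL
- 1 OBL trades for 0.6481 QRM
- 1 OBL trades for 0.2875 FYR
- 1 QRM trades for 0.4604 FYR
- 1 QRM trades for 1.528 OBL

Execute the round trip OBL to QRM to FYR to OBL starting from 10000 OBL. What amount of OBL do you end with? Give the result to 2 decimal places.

10219.69

10000 OBL × 0.6481 = 6481 QRM
6481 QRM × 0.4604 = 2983.8524 FYR
2983.8524 FYR × 3.425 = 10219.69447 OBL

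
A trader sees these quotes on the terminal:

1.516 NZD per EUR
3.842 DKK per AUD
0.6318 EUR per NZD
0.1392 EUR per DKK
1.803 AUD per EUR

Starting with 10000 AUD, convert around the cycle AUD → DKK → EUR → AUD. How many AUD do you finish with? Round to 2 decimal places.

9642.56

10000 AUD × 3.842 = 38420 DKK
38420 DKK × 0.1392 = 5348.064 EUR
5348.064 EUR × 1.803 = 9642.559392 AUD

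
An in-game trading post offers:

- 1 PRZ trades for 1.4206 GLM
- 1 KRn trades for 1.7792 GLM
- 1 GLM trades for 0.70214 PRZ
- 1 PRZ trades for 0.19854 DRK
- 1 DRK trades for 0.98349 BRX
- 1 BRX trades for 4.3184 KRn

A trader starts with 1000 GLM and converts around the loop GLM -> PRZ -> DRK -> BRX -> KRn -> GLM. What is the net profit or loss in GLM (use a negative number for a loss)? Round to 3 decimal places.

53.390

1000 GLM × 0.70214 = 702.14 PRZ
702.14 PRZ × 0.19854 = 139.4028756 DRK
139.4028756 DRK × 0.98349 = 137.101334123844 BRX
137.101334123844 BRX × 4.3184 = 592.0584012804079296 KRn
592.0584012804079296 KRn × 1.7792 = 1053.39030755810178834432 GLM
Net change: 1053.39030755810178834432 − 1000 = 53.39030755810178834432 GLM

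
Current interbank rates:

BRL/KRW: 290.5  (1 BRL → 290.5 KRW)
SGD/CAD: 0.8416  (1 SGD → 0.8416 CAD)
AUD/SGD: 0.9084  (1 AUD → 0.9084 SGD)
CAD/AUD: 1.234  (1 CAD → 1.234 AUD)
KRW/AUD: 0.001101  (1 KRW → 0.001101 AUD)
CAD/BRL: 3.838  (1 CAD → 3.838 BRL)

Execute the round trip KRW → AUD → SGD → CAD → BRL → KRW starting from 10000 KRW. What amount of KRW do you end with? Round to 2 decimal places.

10000 KRW × 0.001101 = 11.01 AUD
11.01 AUD × 0.9084 = 10.001484 SGD
10.001484 SGD × 0.8416 = 8.4172489344 CAD
8.4172489344 CAD × 3.838 = 32.3054014102272 BRL
32.3054014102272 BRL × 290.5 = 9384.7191096710016 KRW

9384.72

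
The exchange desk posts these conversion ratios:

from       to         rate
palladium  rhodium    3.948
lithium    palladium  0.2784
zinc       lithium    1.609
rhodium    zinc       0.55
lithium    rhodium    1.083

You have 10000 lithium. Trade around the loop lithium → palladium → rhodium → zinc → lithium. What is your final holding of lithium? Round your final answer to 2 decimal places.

9726.69

10000 lithium × 0.2784 = 2784 palladium
2784 palladium × 3.948 = 10991.232 rhodium
10991.232 rhodium × 0.55 = 6045.1776 zinc
6045.1776 zinc × 1.609 = 9726.6907584 lithium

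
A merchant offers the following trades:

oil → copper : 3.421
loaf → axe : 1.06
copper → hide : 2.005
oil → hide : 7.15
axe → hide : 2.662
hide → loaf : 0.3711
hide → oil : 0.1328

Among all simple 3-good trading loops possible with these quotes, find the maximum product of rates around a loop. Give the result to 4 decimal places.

1.0471

loaf→axe→hide→loaf: 1.06 × 2.662 × 0.3711 = 1.04714
copper→hide→oil→copper: 2.005 × 0.1328 × 3.421 = 0.91089
Maximum is loaf→axe→hide→loaf at 1.0471; arbitrage exists.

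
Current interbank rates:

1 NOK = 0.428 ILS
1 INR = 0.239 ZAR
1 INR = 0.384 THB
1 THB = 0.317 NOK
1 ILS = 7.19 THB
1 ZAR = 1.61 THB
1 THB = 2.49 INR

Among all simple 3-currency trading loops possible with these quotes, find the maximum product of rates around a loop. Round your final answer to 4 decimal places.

NOK→ILS→THB→NOK: 0.428 × 7.19 × 0.317 = 0.97551
INR→ZAR→THB→INR: 0.239 × 1.61 × 2.49 = 0.95813
Maximum is NOK→ILS→THB→NOK at 0.9755; no arbitrage — every cycle loses value.

0.9755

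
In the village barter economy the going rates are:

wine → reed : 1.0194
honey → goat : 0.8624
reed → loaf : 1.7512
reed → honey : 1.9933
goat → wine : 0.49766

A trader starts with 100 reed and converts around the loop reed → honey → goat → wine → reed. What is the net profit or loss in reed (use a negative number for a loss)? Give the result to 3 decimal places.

100 reed × 1.9933 = 199.33 honey
199.33 honey × 0.8624 = 171.902192 goat
171.902192 goat × 0.49766 = 85.54884487072 wine
85.54884487072 wine × 1.0194 = 87.208492461211968 reed
Net change: 87.208492461211968 − 100 = -12.791507538788032 reed

-12.792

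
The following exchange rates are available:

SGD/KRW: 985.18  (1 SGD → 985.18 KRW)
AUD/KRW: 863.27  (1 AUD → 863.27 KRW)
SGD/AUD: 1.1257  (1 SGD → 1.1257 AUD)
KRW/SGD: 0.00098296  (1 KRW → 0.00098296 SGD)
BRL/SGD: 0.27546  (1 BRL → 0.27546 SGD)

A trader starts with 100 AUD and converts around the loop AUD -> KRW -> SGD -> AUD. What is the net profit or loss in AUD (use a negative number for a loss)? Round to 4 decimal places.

100 AUD × 863.27 = 86327 KRW
86327 KRW × 0.00098296 = 84.85598792 SGD
84.85598792 SGD × 1.1257 = 95.522385601544 AUD
Net change: 95.522385601544 − 100 = -4.477614398456 AUD

-4.4776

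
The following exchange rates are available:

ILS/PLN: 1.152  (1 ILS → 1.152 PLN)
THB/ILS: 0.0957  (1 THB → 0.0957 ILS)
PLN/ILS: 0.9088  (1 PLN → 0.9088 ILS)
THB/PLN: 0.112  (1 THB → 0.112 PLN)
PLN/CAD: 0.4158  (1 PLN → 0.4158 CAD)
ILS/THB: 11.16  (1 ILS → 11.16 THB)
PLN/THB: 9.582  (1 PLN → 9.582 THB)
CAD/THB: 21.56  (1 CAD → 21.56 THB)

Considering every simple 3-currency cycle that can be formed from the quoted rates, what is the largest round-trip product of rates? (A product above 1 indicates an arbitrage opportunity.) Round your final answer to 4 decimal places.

1.1359

PLN→ILS→THB→PLN: 0.9088 × 11.16 × 0.112 = 1.13593
PLN→THB→ILS→PLN: 9.582 × 0.0957 × 1.152 = 1.05638
CAD→THB→PLN→CAD: 21.56 × 0.112 × 0.4158 = 1.00404
Maximum is PLN→ILS→THB→PLN at 1.1359; arbitrage exists.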